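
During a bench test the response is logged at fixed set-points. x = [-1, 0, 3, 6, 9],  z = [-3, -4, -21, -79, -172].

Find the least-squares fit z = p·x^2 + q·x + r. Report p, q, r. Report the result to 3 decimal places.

p = -2.052, q = -0.392, r = -2.354

The normal system AᵀA·[p, q, r]ᵀ = Aᵀz is [[7939, 971, 127]; [971, 127, 17]; [127, 17, 5]]·[p, q, r]ᵀ = [-16968, -2082, -279]ᵀ.
Solving the 3×3 system (Gaussian elimination) gives p = -60553/29514, q = -11575/29514, r = -11580/4919.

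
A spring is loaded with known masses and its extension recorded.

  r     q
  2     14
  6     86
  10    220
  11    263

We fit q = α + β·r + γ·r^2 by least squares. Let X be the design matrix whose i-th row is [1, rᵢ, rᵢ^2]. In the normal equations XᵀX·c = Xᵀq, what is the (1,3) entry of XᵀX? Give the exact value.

Row 1 ↔ basis 1, column 3 ↔ basis r^2, so (XᵀX)_{1,3} = Σᵢ r^2 = (1)·(4) + (1)·(36) + (1)·(100) + (1)·(121) = 261.

261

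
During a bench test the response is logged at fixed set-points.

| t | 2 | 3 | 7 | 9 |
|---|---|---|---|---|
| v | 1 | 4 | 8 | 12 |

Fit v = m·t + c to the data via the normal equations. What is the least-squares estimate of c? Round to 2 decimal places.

c = -1.24

Forming AᵀA = [[143, 21]; [21, 4]] and Aᵀv = [178, 25]ᵀ gives AᵀA·[m, c]ᵀ = Aᵀv.
det = 143·4 − 21² = 131.
m = (178·4 − 21·25)/131 = 187/131; c = (143·25 − 21·178)/131 = -163/131.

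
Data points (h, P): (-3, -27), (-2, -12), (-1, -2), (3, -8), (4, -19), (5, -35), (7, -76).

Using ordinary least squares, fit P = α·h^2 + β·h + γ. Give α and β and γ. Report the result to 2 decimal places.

α = -2.03, β = 3.02, γ = 1.60

From the data, Σh^2·h^2 = 3461, Σh^2·h = 523, Σh^2 = 113, Σh·h = 113, Σh = 13, Σ1 = 7.
For XᵀP: Σh^2·P = -5268, Σh·P = -700, ΣP = -179.
Normal equations: [[3461, 523, 113]; [523, 113, 13]; [113, 13, 7]]·[α, β, γ]ᵀ = [-5268, -700, -179]ᵀ.
Row-reducing yields α = -48119/23694, β = 71563/23694, γ = 6331/3949.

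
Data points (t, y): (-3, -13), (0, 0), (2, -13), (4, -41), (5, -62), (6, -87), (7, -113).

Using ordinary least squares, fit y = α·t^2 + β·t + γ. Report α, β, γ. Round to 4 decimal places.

α = -2.0191, β = -2.0662, γ = -0.7072

Compute the Gram sums: Σt^2·t^2 = 4675, Σt^2·t = 729, Σt^2 = 139, Σt·t = 139, Σt = 21, Σ1 = 7.
For Aᵀy: Σt^2·y = -11044, Σt·y = -1774, Σy = -329.
So AᵀA·[α, β, γ]ᵀ = Aᵀy: [[4675, 729, 139]; [729, 139, 21]; [139, 21, 7]]·[α, β, γ]ᵀ = [-11044, -1774, -329]ᵀ.
Solving the 3×3 system (Gaussian elimination) gives α = -170261/84324, β = -58077/28108, γ = -29819/42162.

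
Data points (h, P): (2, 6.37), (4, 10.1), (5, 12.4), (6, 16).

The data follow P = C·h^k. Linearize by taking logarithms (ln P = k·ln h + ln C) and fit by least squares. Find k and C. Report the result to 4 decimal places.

k = 0.8003, C = 3.5503

Taking logs, ln P = k·ln h + ln C, so regress ln P on ln h.
XᵀX = [[8.2030, 5.4806]; [5.4806, 4]], rhs = [13.5092, 9.4544]ᵀ  (here Σln h = 5.4806, Σ(ln h)² = 8.2030, Σln P = 9.4544, Σln h·ln P = 13.5092).
Δ = 8.2030·4 − (5.4806)² = 2.7744; k = (13.5092·4 − 5.4806·9.4544)/2.7744 = 0.80032, ln C = (8.2030·9.4544 − 5.4806·13.5092)/2.7744 = 1.26704, so C = exp(1.26704) = 3.55032.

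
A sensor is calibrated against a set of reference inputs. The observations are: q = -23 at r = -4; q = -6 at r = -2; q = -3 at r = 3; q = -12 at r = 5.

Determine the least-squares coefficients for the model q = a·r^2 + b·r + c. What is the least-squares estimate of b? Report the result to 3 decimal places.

b = 2.004

The normal system AᵀA·[a, b, c]ᵀ = Aᵀq is [[978, 80, 54]; [80, 54, 2]; [54, 2, 4]]·[a, b, c]ᵀ = [-719, 35, -44]ᵀ.
Inverting the 3×3 Gram matrix, [a, b, c]ᵀ = [-13/14, 1487/742, 198/371]ᵀ.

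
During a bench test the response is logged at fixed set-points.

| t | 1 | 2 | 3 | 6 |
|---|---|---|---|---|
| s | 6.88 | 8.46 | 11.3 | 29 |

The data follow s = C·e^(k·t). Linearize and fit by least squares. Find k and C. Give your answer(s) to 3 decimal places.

k = 0.294, C = 4.872

Taking logs, ln s = k·t + ln C, so regress ln s on t.
AᵀA = [[50.0000, 12.0000]; [12.0000, 4]], rhs = [33.6775, 9.8561]ᵀ  (here Σt = 12.0000, Σ(t)² = 50.0000, Σln s = 9.8561, Σt·ln s = 33.6775).
Δ = 50.0000·4 − (12.0000)² = 56.0000; k = (33.6775·4 − 12.0000·9.8561)/56.0000 = 0.29352, ln C = (50.0000·9.8561 − 12.0000·33.6775)/56.0000 = 1.58345, so C = exp(1.58345) = 4.87174.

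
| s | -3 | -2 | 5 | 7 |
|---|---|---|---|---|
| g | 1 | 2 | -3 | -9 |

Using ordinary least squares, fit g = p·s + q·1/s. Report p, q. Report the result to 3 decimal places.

p = -1.110, q = 2.900

Sums needed: Σs·s = 87, Σs·1/s = 4, Σ1/s·1/s = 18589/44100.
For Mᵀg: Σs·g = -85, Σ1/s·g = -338/105.
Normal equations: [[87, 4]; [4, 18589/44100]]·[p, q]ᵀ = [-85, -338/105]ᵀ.
Eliminating q: (18589/44100)·(row 1) − 4·(row 2) gives (303881/14700)·p = (18589/44100)·(-85) − 4·(-338/105) = -40489/1764, so p = -1012225/911643.
Then q = ((-338/105) − 4·(-1012225/911643))/(18589/44100) = 881160/303881.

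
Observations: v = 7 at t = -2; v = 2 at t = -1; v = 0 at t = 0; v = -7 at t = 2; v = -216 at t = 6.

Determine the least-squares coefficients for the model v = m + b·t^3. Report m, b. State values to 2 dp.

m = 0.23, b = -1.00

AᵀA·[m, b]ᵀ = Aᵀv reads: 5·m + 215·b = -214;  215·m + 46785·b = -46770.
(Σ1 = 5, Σt^3 = 215, Σt^3·t^3 = 46785, Σv = -214, Σt^3·v = -46770.)
det = 5·46785 − 215² = 187700.
m = ((-214)·46785 − 215·(-46770))/187700 = 2178/9385; b = (5·(-46770) − 215·(-214))/187700 = -9392/9385.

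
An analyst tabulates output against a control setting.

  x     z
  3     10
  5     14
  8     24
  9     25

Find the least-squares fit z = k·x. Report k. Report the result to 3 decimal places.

k = 2.888

AᵀA·[k]ᵀ = Aᵀz reads: 179·k = 517.
(Σx·x = 179, Σx·z = 517.)
Hence k = 517 / 179 ≈ 2.88827.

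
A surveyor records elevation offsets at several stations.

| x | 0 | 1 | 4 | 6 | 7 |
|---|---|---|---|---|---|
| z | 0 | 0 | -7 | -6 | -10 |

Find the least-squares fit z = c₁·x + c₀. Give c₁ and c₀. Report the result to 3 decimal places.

Forming MᵀM = [[102, 18]; [18, 5]] and Mᵀz = [-134, -23]ᵀ gives MᵀM·[c₁, c₀]ᵀ = Mᵀz.
Eliminating c₀: 5·(row 1) − 18·(row 2) gives 186·c₁ = 5·(-134) − 18·(-23) = -256, so c₁ = -128/93.
Then c₀ = ((-23) − 18·(-128/93))/5 = 11/31.

c₁ = -1.376, c₀ = 0.355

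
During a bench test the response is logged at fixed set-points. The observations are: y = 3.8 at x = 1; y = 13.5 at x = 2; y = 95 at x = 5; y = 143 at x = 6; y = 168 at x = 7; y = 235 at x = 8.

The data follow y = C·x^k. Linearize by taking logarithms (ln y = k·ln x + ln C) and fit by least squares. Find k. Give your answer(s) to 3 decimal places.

k = 2.003

Taking logs, ln y = k·ln x + ln C, so regress ln y on ln x.
XᵀX = [[14.3918, 8.1197]; [8.1197, 6]], rhs = [39.3491, 24.0380]ᵀ  (here Σln x = 8.1197, Σ(ln x)² = 14.3918, Σln y = 24.0380, Σln x·ln y = 39.3491).
Solving (det = 20.4213): k = 2.00349, ln C = 1.29504.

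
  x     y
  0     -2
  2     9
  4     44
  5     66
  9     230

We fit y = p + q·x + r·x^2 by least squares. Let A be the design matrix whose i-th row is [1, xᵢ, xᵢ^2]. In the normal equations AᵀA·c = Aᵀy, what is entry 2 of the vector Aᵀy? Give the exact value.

2594

Entry 2 ↔ basis x, so (Aᵀy)_{2} = Σᵢ (x)·yᵢ = (0)·(-2) + (2)·(9) + (4)·(44) + (5)·(66) + (9)·(230) = 2594.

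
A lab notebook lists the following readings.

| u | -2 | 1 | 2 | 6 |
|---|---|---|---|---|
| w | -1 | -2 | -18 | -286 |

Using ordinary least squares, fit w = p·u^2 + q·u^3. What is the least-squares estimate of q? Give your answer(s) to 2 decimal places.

q = -0.95

Normal-equation sums: Σu^2·u^2 = 1329, Σu^2·u^3 = 7777, Σu^3·u^3 = 46785.
Moment sums: Σu^2·w = -10374, Σu^3·w = -61914.
Normal equations: [[1329, 7777]; [7777, 46785]]·[p, q]ᵀ = [-10374, -61914]ᵀ.
Determinant 1329·46785 − 7777² = 1695536.
p = ((-10374)·46785 − 7777·(-61914))/1695536 = -960603/423884; q = (1329·(-61914) − 7777·(-10374))/1695536 = -401277/423884.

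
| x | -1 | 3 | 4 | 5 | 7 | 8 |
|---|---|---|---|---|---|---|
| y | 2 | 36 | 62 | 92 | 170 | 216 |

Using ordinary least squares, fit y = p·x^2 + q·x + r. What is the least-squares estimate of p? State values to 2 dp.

p = 2.99

Compute the Gram sums: Σx^2·x^2 = 7460, Σx^2·x = 1070, Σx^2 = 164, Σx·x = 164, Σx = 26, Σ1 = 6.
And Σx^2·y = 25772, Σx·y = 3732, Σy = 578.
Normal equations: [[7460, 1070, 164]; [1070, 164, 26]; [164, 26, 6]]·[p, q, r]ᵀ = [25772, 3732, 578]ᵀ.
Solving the 3×3 system (Gaussian elimination) gives p = 691/231, q = 98/33, r = 131/77.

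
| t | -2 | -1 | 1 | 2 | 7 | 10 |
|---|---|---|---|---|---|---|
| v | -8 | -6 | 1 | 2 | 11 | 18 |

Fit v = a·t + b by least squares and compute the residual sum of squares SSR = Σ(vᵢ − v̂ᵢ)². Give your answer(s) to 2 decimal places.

SSR = 6.17

Setting ∂/∂a … = 0 gives: 159·a + 17·b = 284;  17·a + 6·b = 18.
(Σt·t = 159, Σt = 17, Σ1 = 6, Σt·v = 284, Σv = 18.)
Eliminating b: 6·(row 1) − 17·(row 2) gives 665·a = 6·284 − 17·18 = 1398, so a = 1398/665.
Then b = (18 − 17·(1398/665))/6 = -1966/665.
Residuals: -558/665, -626/665, 1233/665, 100/133, -101/133, -44/665; SSR = 4106/665.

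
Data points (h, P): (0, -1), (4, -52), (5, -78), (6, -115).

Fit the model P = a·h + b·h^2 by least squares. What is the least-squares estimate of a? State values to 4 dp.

a = -0.1570

Setting ∂/∂a … = 0 gives: 77·a + 405·b = -1288;  405·a + 2177·b = -6922.
(Σh·h = 77, Σh·h^2 = 405, Σh^2·h^2 = 2177, Σh·P = -1288, Σh^2·P = -6922.)
Eliminating b: 2177·(row 1) − 405·(row 2) gives 3604·a = 2177·(-1288) − 405·(-6922) = -566, so a = -283/1802.
Then b = ((-6922) − 405·(-283/1802))/2177 = -5677/1802.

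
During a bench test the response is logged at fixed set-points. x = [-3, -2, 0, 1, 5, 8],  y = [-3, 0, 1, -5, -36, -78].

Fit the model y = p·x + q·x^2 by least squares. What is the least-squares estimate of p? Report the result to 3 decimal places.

Setting ∂/∂p … = 0 gives: 103·p + 603·q = -800;  603·p + 4819·q = -5924.
(Σx·x = 103, Σx·x^2 = 603, Σx^2·x^2 = 4819, Σx·y = -800, Σx^2·y = -5924.)
det = 103·4819 − 603² = 132748.
p = ((-800)·4819 − 603·(-5924))/132748 = -70757/33187; q = (103·(-5924) − 603·(-800))/132748 = -31943/33187.

p = -2.132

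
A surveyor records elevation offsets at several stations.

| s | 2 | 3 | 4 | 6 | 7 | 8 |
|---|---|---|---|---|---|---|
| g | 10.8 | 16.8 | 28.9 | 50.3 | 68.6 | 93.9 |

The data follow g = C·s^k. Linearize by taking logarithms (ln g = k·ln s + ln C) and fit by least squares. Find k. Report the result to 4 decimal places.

Let Y = ln g. Fitting Y = k·ln s + ln C by least squares:
Σln s = 8.9952, Σ(ln s)² = 14.9303, Σln g = 21.2533, Σln s·ln g = 34.1056.
Normal system: [[14.9303, 8.9952]; [8.9952, 6]]·[k, ln C]ᵀ = [34.1056, 21.2533]ᵀ.
Δ = 14.9303·6 − (8.9952)² = 8.6686; k = (34.1056·6 − 8.9952·21.2533)/8.6686 = 1.55233, ln C = (14.9303·21.2533 − 8.9952·34.1056)/8.6686 = 1.21498.

k = 1.5523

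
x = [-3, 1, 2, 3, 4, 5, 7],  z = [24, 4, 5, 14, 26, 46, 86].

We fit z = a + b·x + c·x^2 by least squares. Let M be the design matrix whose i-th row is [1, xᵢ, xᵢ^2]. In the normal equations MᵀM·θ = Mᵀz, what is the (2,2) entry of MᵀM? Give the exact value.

113

Row 2 ↔ basis x, column 2 ↔ basis x, so (MᵀM)_{2,2} = Σᵢ (x)·(x) = (-3)·(-3) + (1)·(1) + (2)·(2) + (3)·(3) + (4)·(4) + (5)·(5) + (7)·(7) = 113.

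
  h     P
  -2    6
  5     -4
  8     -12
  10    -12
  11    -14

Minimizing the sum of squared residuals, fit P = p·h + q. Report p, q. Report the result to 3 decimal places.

p = -1.571, q = 2.857

The normal system MᵀM·[p, q]ᵀ = MᵀP is [[314, 32]; [32, 5]]·[p, q]ᵀ = [-402, -36]ᵀ.
Determinant 314·5 − 32² = 546.
p = ((-402)·5 − 32·(-36))/546 = -11/7; q = (314·(-36) − 32·(-402))/546 = 20/7.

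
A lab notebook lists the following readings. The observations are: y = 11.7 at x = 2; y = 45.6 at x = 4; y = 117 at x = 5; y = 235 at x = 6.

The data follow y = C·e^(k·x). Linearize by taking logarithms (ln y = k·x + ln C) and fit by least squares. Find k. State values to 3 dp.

Linearized form: ln y = k·x + ln C. From the 4 transformed points,
AᵀA = [[81.0000, 17.0000]; [17.0000, 4]], rhs = [76.7672, 16.5013]ᵀ  (here Σx = 17.0000, Σ(x)² = 81.0000, Σln y = 16.5013, Σx·ln y = 76.7672).
Solving (det = 35.0000): k = 0.75850, ln C = 0.90170.

k = 0.758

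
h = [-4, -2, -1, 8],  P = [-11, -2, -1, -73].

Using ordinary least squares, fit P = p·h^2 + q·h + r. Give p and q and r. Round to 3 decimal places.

Forming XᵀX = [[4369, 439, 85]; [439, 85, 1]; [85, 1, 4]] and XᵀP = [-4857, -535, -87]ᵀ gives XᵀX·[p, q, r]ᵀ = XᵀP.
Row-reducing yields p = -13513/14226, q = -6515/4742, r = -8689/7113.

p = -0.950, q = -1.374, r = -1.222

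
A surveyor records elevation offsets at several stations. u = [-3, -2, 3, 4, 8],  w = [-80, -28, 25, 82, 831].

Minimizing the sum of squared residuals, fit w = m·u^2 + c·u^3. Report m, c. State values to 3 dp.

m = -2.936, c = 1.990

Forming MᵀM = [[4530, 33760]; [33760, 267762]] and Mᵀw = [53889, 433779]ᵀ gives MᵀM·[m, c]ᵀ = Mᵀw.
Δ = 4530·267762 − 33760² = 73224260.
m = (53889·267762 − 33760·433779)/73224260 = -107476311/36612130; c = (4530·433779 − 33760·53889)/73224260 = 14572623/7322426.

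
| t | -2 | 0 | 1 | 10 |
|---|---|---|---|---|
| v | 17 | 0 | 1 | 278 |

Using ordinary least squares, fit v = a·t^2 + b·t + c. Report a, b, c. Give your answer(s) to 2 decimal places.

a = 3.01, b = -2.35, c = 0.19

With design matrix A, AᵀA = [[10017, 993, 105]; [993, 105, 9]; [105, 9, 4]] and Aᵀv = [27869, 2747, 296]ᵀ.
Solving the 3×3 system (Gaussian elimination) gives a = 85729/28452, b = -66865/28452, c = 459/2371.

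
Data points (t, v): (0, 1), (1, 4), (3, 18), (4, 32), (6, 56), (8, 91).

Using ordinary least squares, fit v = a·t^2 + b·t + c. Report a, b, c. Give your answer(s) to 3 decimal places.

a = 0.988, b = 3.433, c = 0.331

AᵀA·[a, b, c]ᵀ = Aᵀv reads: 5730·a + 820·b + 126·c = 8518;  820·a + 126·b + 22·c = 1250;  126·a + 22·b + 6·c = 202.
Inverting the 3×3 Gram matrix, [a, b, c]ᵀ = [2876/2911, 9994/2911, 963/2911]ᵀ.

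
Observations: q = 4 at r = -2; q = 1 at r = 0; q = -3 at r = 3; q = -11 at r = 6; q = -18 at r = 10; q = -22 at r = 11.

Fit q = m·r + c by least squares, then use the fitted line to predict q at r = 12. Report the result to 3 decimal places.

The normal system MᵀM·[m, c]ᵀ = Mᵀq is [[270, 28]; [28, 6]]·[m, c]ᵀ = [-505, -49]ᵀ.
Δ = 270·6 − 28² = 836.
m = ((-505)·6 − 28·(-49))/836 = -829/418; c = (270·(-49) − 28·(-505))/836 = 455/418.
At r = 12: q̂ = (-829/418)·(12) + (455/418)·(1) = -863/38.

q̂ = -22.711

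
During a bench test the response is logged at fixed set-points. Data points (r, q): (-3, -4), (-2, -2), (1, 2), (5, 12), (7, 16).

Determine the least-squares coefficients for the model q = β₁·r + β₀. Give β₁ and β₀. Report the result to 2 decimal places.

Compute the Gram sums: Σr·r = 88, Σr = 8, Σ1 = 5.
And Σr·q = 190, Σq = 24.
So AᵀA·[β₁, β₀]ᵀ = Aᵀq: [[88, 8]; [8, 5]]·[β₁, β₀]ᵀ = [190, 24]ᵀ.
Eliminating β₀: 5·(row 1) − 8·(row 2) gives 376·β₁ = 5·190 − 8·24 = 758, so β₁ = 379/188.
Then β₀ = (24 − 8·(379/188))/5 = 74/47.

β₁ = 2.02, β₀ = 1.57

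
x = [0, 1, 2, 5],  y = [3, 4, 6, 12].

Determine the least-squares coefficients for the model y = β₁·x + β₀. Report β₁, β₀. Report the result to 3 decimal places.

β₁ = 1.857, β₀ = 2.536

From the data, Σx·x = 30, Σx = 8, Σ1 = 4.
And Σx·y = 76, Σy = 25.
Normal equations: [[30, 8]; [8, 4]]·[β₁, β₀]ᵀ = [76, 25]ᵀ.
Eliminating β₀: 4·(row 1) − 8·(row 2) gives 56·β₁ = 4·76 − 8·25 = 104, so β₁ = 13/7.
Then β₀ = (25 − 8·(13/7))/4 = 71/28.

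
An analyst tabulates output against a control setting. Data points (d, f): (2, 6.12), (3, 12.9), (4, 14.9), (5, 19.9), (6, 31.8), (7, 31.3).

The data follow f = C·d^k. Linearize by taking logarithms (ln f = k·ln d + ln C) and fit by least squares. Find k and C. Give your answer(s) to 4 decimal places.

k = 1.3102, C = 2.6268

Let Y = ln f. Fitting Y = k·ln d + ln C by least squares:
AᵀA = [[13.1965, 8.5252]; [8.5252, 6]], rhs = [25.5228, 16.9640]ᵀ  (here Σln d = 8.5252, Σ(ln d)² = 13.1965, Σln f = 16.9640, Σln d·ln f = 25.5228).
Slope k = (n·Σln d·ln f − Σln d·Σln f)/(n·Σ(ln d)² − (Σln d)²) = (6·25.5228 − 8.5252·16.9640)/6.5005 = 1.31015; ln C = (Σln f − k·Σln d)/n = 0.96578, so C = exp(0.96578) = 2.62683.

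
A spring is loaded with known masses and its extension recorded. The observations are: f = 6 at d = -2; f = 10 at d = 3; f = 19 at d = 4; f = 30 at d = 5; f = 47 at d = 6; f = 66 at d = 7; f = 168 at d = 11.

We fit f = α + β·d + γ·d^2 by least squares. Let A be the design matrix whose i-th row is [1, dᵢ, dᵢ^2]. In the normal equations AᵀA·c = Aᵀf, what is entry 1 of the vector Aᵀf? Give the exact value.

346

Entry 1 ↔ basis 1, so (Aᵀf)_{1} = Σᵢ fᵢ = (1)·(6) + (1)·(10) + (1)·(19) + (1)·(30) + (1)·(47) + (1)·(66) + (1)·(168) = 346.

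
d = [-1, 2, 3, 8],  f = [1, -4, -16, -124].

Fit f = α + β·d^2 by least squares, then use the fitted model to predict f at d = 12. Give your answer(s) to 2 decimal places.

f̂ = -282.91

AᵀA·[α, β]ᵀ = Aᵀf reads: 4·α + 78·β = -143;  78·α + 4194·β = -8095.
(Σ1 = 4, Σd^2 = 78, Σd^2·d^2 = 4194, Σf = -143, Σd^2·f = -8095.)
Eliminating β: 4194·(row 1) − 78·(row 2) gives 10692·α = 4194·(-143) − 78·(-8095) = 31668, so α = 2639/891.
Then β = ((-8095) − 78·(2639/891))/4194 = -10613/5346.
At d = 12: f̂ = (2639/891)·(1) + (-10613/5346)·(144) = -252073/891.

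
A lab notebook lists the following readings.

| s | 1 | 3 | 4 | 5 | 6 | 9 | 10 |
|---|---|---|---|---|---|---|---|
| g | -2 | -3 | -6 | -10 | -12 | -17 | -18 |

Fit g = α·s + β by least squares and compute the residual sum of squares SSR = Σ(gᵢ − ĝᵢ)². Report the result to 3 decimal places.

Entries of AᵀA: Σs·s = 268, Σs = 38, Σ1 = 7.
Moment sums: Σs·g = -490, Σg = -68.
So AᵀA·[α, β]ᵀ = Aᵀg: [[268, 38]; [38, 7]]·[α, β]ᵀ = [-490, -68]ᵀ.
det = 268·7 − 38² = 432.
α = ((-490)·7 − 38·(-68))/432 = -47/24; β = (268·(-68) − 38·(-490))/432 = 11/12.
Residuals: -23/24, 47/24, 11/12, -9/8, -7/6, -7/24, 2/3; SSR = 35/4.

SSR = 8.750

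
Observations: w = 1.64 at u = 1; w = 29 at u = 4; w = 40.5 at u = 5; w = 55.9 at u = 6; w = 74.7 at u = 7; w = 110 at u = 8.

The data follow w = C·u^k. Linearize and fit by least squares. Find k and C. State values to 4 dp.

Taking logs, ln w = k·ln u + ln C, so regress ln w on ln u.
Σln u = 8.8128, Σ(ln u)² = 15.8331, Σln w = 20.6008, Σln u·ln w = 36.0024.
Equations: 15.8331·k + 8.8128·ln C = 36.0024;  8.8128·k + 6·ln C = 20.6008.
Δ = 15.8331·6 − (8.8128)² = 17.3327; k = (36.0024·6 − 8.8128·20.6008)/17.3327 = 1.98829, ln C = (15.8331·20.6008 − 8.8128·36.0024)/17.3327 = 0.51306, so C = exp(0.51306) = 1.67039.

k = 1.9883, C = 1.6704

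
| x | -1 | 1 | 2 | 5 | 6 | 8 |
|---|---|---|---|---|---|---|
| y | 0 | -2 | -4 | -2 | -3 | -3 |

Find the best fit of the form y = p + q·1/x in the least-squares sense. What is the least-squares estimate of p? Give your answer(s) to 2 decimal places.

p = -2.11

Entries of AᵀA: Σ1 = 6, Σ1/x = 119/120, Σ1/x·1/x = 33601/14400.
Right-hand side: Σy = -14, Σ1/x·y = -211/40.
Δ = 6·(33601/14400) − (119/120)² = 37489/2880.
p = ((-14)·(33601/14400) − (119/120)·(-211/40))/(37489/2880) = -395087/187445; q = (6·(-211/40) − (119/120)·(-14))/(37489/2880) = -51168/37489.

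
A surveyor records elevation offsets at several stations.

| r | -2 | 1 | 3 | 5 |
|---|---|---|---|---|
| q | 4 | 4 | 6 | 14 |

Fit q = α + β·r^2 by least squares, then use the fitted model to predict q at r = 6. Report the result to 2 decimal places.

From the data, Σ1 = 4, Σr^2 = 39, Σr^2·r^2 = 723.
Moment sums: Σq = 28, Σr^2·q = 424.
Δ = 4·723 − 39² = 1371.
α = (28·723 − 39·424)/1371 = 1236/457; β = (4·424 − 39·28)/1371 = 604/1371.
At r = 6: q̂ = (1236/457)·(1) + (604/1371)·(36) = 8484/457.

q̂ = 18.56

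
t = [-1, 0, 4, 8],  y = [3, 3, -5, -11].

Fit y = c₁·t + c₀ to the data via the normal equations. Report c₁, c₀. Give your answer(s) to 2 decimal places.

From the data, Σt·t = 81, Σt = 11, Σ1 = 4.
Right-hand side: Σt·y = -111, Σy = -10.
Determinant 81·4 − 11² = 203.
c₁ = ((-111)·4 − 11·(-10))/203 = -334/203; c₀ = (81·(-10) − 11·(-111))/203 = 411/203.

c₁ = -1.65, c₀ = 2.02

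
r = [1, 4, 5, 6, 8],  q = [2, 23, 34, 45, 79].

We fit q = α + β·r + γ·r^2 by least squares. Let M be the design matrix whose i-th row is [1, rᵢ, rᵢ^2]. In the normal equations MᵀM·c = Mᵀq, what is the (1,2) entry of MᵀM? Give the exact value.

24

Row 1 ↔ basis 1, column 2 ↔ basis r, so (MᵀM)_{1,2} = Σᵢ r = (1)·(1) + (1)·(4) + (1)·(5) + (1)·(6) + (1)·(8) = 24.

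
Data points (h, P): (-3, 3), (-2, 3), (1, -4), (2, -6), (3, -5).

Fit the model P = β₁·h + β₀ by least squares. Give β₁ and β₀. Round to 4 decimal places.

β₁ = -1.6493, β₀ = -1.4701

Compute the Gram sums: Σh·h = 27, Σh = 1, Σ1 = 5.
For XᵀP: Σh·P = -46, ΣP = -9.
XᵀX·[β₁, β₀]ᵀ = XᵀP becomes [[27, 1]; [1, 5]]·[β₁, β₀]ᵀ = [-46, -9]ᵀ.
Eliminating β₀: 5·(row 1) − 1·(row 2) gives 134·β₁ = 5·(-46) − 1·(-9) = -221, so β₁ = -221/134.
Then β₀ = ((-9) − 1·(-221/134))/5 = -197/134.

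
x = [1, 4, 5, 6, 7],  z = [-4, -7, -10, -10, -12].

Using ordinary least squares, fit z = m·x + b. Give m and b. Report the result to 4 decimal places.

m = -1.3302, b = -2.4811

Entries of AᵀA: Σx·x = 127, Σx = 23, Σ1 = 5.
For Aᵀz: Σx·z = -226, Σz = -43.
AᵀA·[m, b]ᵀ = Aᵀz becomes [[127, 23]; [23, 5]]·[m, b]ᵀ = [-226, -43]ᵀ.
Eliminating b: 5·(row 1) − 23·(row 2) gives 106·m = 5·(-226) − 23·(-43) = -141, so m = -141/106.
Then b = ((-43) − 23·(-141/106))/5 = -263/106.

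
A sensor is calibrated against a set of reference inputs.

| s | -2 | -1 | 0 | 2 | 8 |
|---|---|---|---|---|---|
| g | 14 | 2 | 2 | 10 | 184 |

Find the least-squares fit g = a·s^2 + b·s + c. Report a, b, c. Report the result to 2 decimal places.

Compute the Gram sums: Σs^2·s^2 = 4129, Σs^2·s = 511, Σs^2 = 73, Σs·s = 73, Σs = 7, Σ1 = 5.
Moment sums: Σs^2·g = 11874, Σs·g = 1462, Σg = 212.
Inverting the 3×3 Gram matrix, [a, b, c]ᵀ = [24527/8274, -436/591, 423/2758]ᵀ.

a = 2.96, b = -0.74, c = 0.15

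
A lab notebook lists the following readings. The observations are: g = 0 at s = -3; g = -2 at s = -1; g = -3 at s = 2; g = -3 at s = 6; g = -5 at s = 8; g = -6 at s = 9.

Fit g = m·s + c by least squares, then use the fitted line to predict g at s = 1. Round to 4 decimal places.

With design matrix M, MᵀM = [[195, 21]; [21, 6]] and Mᵀg = [-116, -19]ᵀ.
Determinant 195·6 − 21² = 729.
m = ((-116)·6 − 21·(-19))/729 = -11/27; c = (195·(-19) − 21·(-116))/729 = -47/27.
At s = 1: ĝ = (-11/27)·(1) + (-47/27)·(1) = -58/27.

ĝ = -2.1481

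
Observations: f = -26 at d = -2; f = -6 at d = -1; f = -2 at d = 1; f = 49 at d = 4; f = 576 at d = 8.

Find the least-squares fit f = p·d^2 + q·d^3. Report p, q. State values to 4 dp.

p = -3.0473, q = 1.5063

Sums needed: Σd^2·d^2 = 4370, Σd^2·d^3 = 33760, Σd^3·d^3 = 266306.
Moment sums: Σd^2·f = 37536, Σd^3·f = 298260.
XᵀX·[p, q]ᵀ = Xᵀf becomes [[4370, 33760]; [33760, 266306]]·[p, q]ᵀ = [37536, 298260]ᵀ.
Δ = 4370·266306 − 33760² = 24019620.
p = (37536·266306 − 33760·298260)/24019620 = -6099632/2001635; q = (4370·298260 − 33760·37536)/24019620 = 603014/400327.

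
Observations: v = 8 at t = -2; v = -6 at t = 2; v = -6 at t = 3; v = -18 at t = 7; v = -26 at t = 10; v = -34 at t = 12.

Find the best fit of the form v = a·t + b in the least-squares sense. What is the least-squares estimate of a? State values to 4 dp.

The normal equations are: 310·a + 32·b = -840;  32·a + 6·b = -82.
Eliminating b: 6·(row 1) − 32·(row 2) gives 836·a = 6·(-840) − 32·(-82) = -2416, so a = -604/209.
Then b = ((-82) − 32·(-604/209))/6 = 365/209.

a = -2.8900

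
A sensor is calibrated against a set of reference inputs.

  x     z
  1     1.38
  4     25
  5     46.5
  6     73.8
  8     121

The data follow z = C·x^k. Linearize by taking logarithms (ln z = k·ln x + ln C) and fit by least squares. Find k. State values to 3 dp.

k = 2.176

With ln zᵢ as the transformed response and ln xᵢ as the regressor:
XᵀX = [[12.0466, 6.8669]; [6.8669, 5]], rhs = [28.3212, 16.4776]ᵀ  (here Σln x = 6.8669, Σ(ln x)² = 12.0466, Σln z = 16.4776, Σln x·ln z = 28.3212).
Δ = 12.0466·5 − (6.8669)² = 13.0781; k = (28.3212·5 − 6.8669·16.4776)/13.0781 = 2.17584, ln C = (12.0466·16.4776 − 6.8669·28.3212)/13.0781 = 0.30725.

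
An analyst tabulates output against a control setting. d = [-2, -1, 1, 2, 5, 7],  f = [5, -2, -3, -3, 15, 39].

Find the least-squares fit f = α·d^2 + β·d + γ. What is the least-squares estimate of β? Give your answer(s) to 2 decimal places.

β = -1.78

The normal equations are: 3060·α + 468·β + 84·γ = 2289;  468·α + 84·β + 12·γ = 331;  84·α + 12·β + 6·γ = 51.
(Σd^2·d^2 = 3060, Σd^2·d = 468, Σd^2 = 84, Σd·d = 84, Σd = 12, Σ1 = 6, Σd^2·f = 2289, Σd·f = 331, Σf = 51.)
Solving the 3×3 system (Gaussian elimination) gives α = 215/192, β = -1711/960, γ = -289/80.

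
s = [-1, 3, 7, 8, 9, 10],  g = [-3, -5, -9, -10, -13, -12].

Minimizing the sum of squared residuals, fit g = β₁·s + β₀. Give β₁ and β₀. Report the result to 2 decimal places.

β₁ = -0.91, β₀ = -3.21

Entries of AᵀA: Σs·s = 304, Σs = 36, Σ1 = 6.
Right-hand side: Σs·g = -392, Σg = -52.
Normal equations: [[304, 36]; [36, 6]]·[β₁, β₀]ᵀ = [-392, -52]ᵀ.
det = 304·6 − 36² = 528.
β₁ = ((-392)·6 − 36·(-52))/528 = -10/11; β₀ = (304·(-52) − 36·(-392))/528 = -106/33.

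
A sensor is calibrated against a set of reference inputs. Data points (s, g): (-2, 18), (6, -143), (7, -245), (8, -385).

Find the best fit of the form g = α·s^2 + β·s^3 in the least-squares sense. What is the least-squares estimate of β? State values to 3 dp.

Forming AᵀA = [[7809, 57319]; [57319, 426513]] and Aᵀg = [-41721, -312187]ᵀ gives AᵀA·[α, β]ᵀ = Aᵀg.
Δ = 7809·426513 − 57319² = 45172256.
α = ((-41721)·426513 − 57319·(-312187))/45172256 = 24924445/11293064; β = (7809·(-312187) − 57319·(-41721))/45172256 = -11615571/11293064.

β = -1.029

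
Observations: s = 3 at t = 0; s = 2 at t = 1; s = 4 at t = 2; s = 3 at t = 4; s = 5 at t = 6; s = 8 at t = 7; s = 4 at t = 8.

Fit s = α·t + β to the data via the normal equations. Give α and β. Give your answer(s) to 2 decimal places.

α = 0.41, β = 2.49

The normal system AᵀA·[α, β]ᵀ = Aᵀs is [[170, 28]; [28, 7]]·[α, β]ᵀ = [140, 29]ᵀ.
Δ = 170·7 − 28² = 406.
α = (140·7 − 28·29)/406 = 12/29; β = (170·29 − 28·140)/406 = 505/203.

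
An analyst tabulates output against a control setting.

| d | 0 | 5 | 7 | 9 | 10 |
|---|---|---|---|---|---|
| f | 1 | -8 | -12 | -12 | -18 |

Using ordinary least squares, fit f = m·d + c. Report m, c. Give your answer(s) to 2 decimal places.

AᵀA·[m, c]ᵀ = Aᵀf reads: 255·m + 31·c = -412;  31·m + 5·c = -49.
det = 255·5 − 31² = 314.
m = ((-412)·5 − 31·(-49))/314 = -541/314; c = (255·(-49) − 31·(-412))/314 = 277/314.

m = -1.72, c = 0.88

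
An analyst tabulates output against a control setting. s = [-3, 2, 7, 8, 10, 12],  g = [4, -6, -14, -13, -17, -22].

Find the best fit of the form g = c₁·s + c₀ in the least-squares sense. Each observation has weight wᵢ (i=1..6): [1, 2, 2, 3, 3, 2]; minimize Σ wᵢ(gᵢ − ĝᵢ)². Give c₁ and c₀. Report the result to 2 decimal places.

Sums needed: Σwᵢ·s·s = 895, Σwᵢ·s = 93, Σwᵢ·1 = 13.
Moment sums: Σwᵢ·s·g = -1582, Σwᵢ·g = -170.
Normal equations: [[895, 93]; [93, 13]]·[c₁, c₀]ᵀ = [-1582, -170]ᵀ.
Δ = 895·13 − 93² = 2986.
c₁ = ((-1582)·13 − 93·(-170))/2986 = -2378/1493; c₀ = (895·(-170) − 93·(-1582))/2986 = -2512/1493.

c₁ = -1.59, c₀ = -1.68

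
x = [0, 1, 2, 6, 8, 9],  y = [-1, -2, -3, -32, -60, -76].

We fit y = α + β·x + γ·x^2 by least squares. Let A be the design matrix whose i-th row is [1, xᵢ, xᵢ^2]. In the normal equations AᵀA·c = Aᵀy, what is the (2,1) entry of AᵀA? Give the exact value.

Row 2 ↔ basis x, column 1 ↔ basis 1, so (AᵀA)_{2,1} = Σᵢ x = (0)·(1) + (1)·(1) + (2)·(1) + (6)·(1) + (8)·(1) + (9)·(1) = 26.

26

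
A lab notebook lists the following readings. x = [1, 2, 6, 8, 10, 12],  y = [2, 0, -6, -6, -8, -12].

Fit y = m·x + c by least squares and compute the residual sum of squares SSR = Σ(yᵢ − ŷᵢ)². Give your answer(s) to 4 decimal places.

SSR = 4.9843

Entries of MᵀM: Σx·x = 349, Σx = 39, Σ1 = 6.
Right-hand side: Σx·y = -306, Σy = -30.
MᵀM·[m, c]ᵀ = Mᵀy becomes [[349, 39]; [39, 6]]·[m, c]ᵀ = [-306, -30]ᵀ.
Determinant 349·6 − 39² = 573.
m = ((-306)·6 − 39·(-30))/573 = -222/191; c = (349·(-30) − 39·(-306))/573 = 488/191.
Residuals: 116/191, -44/191, -302/191, 142/191, 204/191, -116/191; SSR = 952/191.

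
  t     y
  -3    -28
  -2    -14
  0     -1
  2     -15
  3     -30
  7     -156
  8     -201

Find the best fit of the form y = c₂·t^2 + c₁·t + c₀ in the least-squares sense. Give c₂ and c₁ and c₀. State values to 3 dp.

Normal-equation sums: Σt^2·t^2 = 6691, Σt^2·t = 855, Σt^2 = 139, Σt·t = 139, Σt = 15, Σ1 = 7.
Right-hand side: Σt^2·y = -21146, Σt·y = -2708, Σy = -445.
So XᵀX·[c₂, c₁, c₀]ᵀ = Xᵀy: [[6691, 855, 139]; [855, 139, 15]; [139, 15, 7]]·[c₂, c₁, c₀]ᵀ = [-21146, -2708, -445]ᵀ.
Inverting the 3×3 Gram matrix, [c₂, c₁, c₀]ᵀ = [-295661/95928, -11147/31976, -11117/6852]ᵀ.

c₂ = -3.082, c₁ = -0.349, c₀ = -1.622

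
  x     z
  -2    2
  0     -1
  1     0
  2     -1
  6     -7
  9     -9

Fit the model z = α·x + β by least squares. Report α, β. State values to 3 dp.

α = -1.036, β = 0.096

Compute the Gram sums: Σx·x = 126, Σx = 16, Σ1 = 6.
Right-hand side: Σx·z = -129, Σz = -16.
So MᵀM·[α, β]ᵀ = Mᵀz: [[126, 16]; [16, 6]]·[α, β]ᵀ = [-129, -16]ᵀ.
Eliminating β: 6·(row 1) − 16·(row 2) gives 500·α = 6·(-129) − 16·(-16) = -518, so α = -259/250.
Then β = ((-16) − 16·(-259/250))/6 = 12/125.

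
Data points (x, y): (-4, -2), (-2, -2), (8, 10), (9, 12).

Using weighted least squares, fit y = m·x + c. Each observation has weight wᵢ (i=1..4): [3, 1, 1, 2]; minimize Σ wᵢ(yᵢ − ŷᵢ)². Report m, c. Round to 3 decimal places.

m = 1.085, c = 1.853

Compute the Gram sums: Σwᵢ·x·x = 278, Σwᵢ·x = 12, Σwᵢ·1 = 7.
Moment sums: Σwᵢ·x·y = 324, Σwᵢ·y = 26.
So MᵀWM·[m, c]ᵀ = MᵀWy: [[278, 12]; [12, 7]]·[m, c]ᵀ = [324, 26]ᵀ.
Δ = 278·7 − 12² = 1802.
m = (324·7 − 12·26)/1802 = 978/901; c = (278·26 − 12·324)/1802 = 1670/901.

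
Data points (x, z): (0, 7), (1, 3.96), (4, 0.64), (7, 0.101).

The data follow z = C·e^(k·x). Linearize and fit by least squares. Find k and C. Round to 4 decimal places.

k = -0.6069, C = 7.1457

Taking logs, ln z = k·x + ln C, so regress ln z on x.
AᵀA = [[66.0000, 12.0000]; [12.0000, 4]], rhs = [-16.4573, 0.5832]ᵀ  (here Σx = 12.0000, Σ(x)² = 66.0000, Σln z = 0.5832, Σx·ln z = -16.4573).
Δ = 66.0000·4 − (12.0000)² = 120.0000; k = (-16.4573·4 − 12.0000·0.5832)/120.0000 = -0.60690, ln C = (66.0000·0.5832 − 12.0000·-16.4573)/120.0000 = 1.96651, so C = exp(1.96651) = 7.14571.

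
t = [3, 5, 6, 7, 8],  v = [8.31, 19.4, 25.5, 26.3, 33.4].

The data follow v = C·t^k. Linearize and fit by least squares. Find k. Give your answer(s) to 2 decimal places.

k = 1.40

Linearized form: ln v = k·ln t + ln C. From the 5 transformed points,
Sums: Σln t = 8.5252, Σ(ln t)² = 15.1183, Σln v = 15.0995, Σln t·ln v = 26.5597.
Normal system: [[15.1183, 8.5252]; [8.5252, 5]]·[k, ln C]ᵀ = [26.5597, 15.0995]ᵀ.
Slope k = (n·Σln t·ln v − Σln t·Σln v)/(n·Σ(ln t)² − (Σln t)²) = (5·26.5597 − 8.5252·15.0995)/2.9130 = 1.39811; ln C = (Σln v − k·Σln t)/n = 0.63609.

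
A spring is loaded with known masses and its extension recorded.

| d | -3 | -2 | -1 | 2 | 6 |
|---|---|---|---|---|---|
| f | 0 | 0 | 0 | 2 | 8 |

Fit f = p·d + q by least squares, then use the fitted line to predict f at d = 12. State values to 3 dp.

f̂ = 12.466

Setting ∂/∂p … = 0 gives: 54·p + 2·q = 52;  2·p + 5·q = 10.
Eliminating q: 5·(row 1) − 2·(row 2) gives 266·p = 5·52 − 2·10 = 240, so p = 120/133.
Then q = (10 − 2·(120/133))/5 = 218/133.
At d = 12: f̂ = (120/133)·(12) + (218/133)·(1) = 1658/133.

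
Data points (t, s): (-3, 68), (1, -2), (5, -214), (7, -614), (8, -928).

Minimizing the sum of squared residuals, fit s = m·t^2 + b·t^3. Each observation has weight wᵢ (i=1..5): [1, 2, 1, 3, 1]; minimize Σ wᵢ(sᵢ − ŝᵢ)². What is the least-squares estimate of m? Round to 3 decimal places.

Sums needed: Σwᵢ·t^2·t^2 = 12007, Σwᵢ·t^2·t^3 = 86073, Σwᵢ·t^3·t^3 = 631447.
For MᵀWs: Σwᵢ·t^2·s = -154392, Σwᵢ·t^3·s = -1135532.
det = 12007·631447 − 86073² = 173222800.
m = ((-154392)·631447 − 86073·(-1135532))/173222800 = 62070153/43305700; b = (12007·(-1135532) − 86073·(-154392))/173222800 = -86337527/43305700.

m = 1.433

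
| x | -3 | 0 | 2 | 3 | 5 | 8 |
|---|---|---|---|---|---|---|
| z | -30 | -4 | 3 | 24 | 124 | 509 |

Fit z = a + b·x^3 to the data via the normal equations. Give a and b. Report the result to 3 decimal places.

a = -3.342, b = 1.002

Normal-equation sums: Σ1 = 6, Σx^3 = 645, Σx^3·x^3 = 279291.
For Aᵀz: Σz = 626, Σx^3·z = 277590.
Δ = 6·279291 − 645² = 1259721.
a = (626·279291 − 645·277590)/1259721 = -1403128/419907; b = (6·277590 − 645·626)/1259721 = 420590/419907.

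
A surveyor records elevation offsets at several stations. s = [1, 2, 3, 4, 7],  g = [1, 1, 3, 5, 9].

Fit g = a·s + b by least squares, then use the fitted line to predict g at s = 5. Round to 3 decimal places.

MᵀM·[a, b]ᵀ = Mᵀg reads: 79·a + 17·b = 95;  17·a + 5·b = 19.
Determinant 79·5 − 17² = 106.
a = (95·5 − 17·19)/106 = 76/53; b = (79·19 − 17·95)/106 = -57/53.
At s = 5: ĝ = (76/53)·(5) + (-57/53)·(1) = 323/53.

ĝ = 6.094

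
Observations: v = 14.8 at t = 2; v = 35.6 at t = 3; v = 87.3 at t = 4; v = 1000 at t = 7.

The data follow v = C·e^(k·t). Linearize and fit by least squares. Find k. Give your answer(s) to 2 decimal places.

With ln vᵢ as the transformed response and tᵢ as the regressor:
AᵀA = [[78.0000, 16.0000]; [16.0000, 4]], rhs = [82.3380, 17.6441]ᵀ  (here Σt = 16.0000, Σ(t)² = 78.0000, Σln v = 17.6441, Σt·ln v = 82.3380).
Slope k = (n·Σt·ln v − Σt·Σln v)/(n·Σ(t)² − (Σt)²) = (4·82.3380 − 16.0000·17.6441)/56.0000 = 0.84012; ln C = (Σln v − k·Σt)/n = 1.05054.

k = 0.84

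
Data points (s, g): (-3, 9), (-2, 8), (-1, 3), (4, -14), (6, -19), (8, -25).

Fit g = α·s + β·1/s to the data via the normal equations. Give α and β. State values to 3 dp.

α = -3.177, β = -0.497

Compute the Gram sums: Σs·s = 130, Σs·1/s = 6, Σ1/s·1/s = 845/576.
And Σs·g = -416, Σ1/s·g = -475/24.
Δ = 130·(845/576) − 6² = 44557/288.
α = ((-416)·(845/576) − 6·(-475/24))/(44557/288) = -141560/44557; β = (130·(-475/24) − 6·(-416))/(44557/288) = -22152/44557.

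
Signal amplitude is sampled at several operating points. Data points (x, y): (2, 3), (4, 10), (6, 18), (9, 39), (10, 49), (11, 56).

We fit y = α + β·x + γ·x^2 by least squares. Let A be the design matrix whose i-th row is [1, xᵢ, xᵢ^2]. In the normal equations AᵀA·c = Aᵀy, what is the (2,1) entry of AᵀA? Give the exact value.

42

Row 2 ↔ basis x, column 1 ↔ basis 1, so (AᵀA)_{2,1} = Σᵢ x = (2)·(1) + (4)·(1) + (6)·(1) + (9)·(1) + (10)·(1) + (11)·(1) = 42.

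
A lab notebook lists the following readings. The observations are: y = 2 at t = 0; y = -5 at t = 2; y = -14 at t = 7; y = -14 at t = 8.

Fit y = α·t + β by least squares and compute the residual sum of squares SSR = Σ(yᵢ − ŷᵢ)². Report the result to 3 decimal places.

The normal equations are: 117·α + 17·β = -220;  17·α + 4·β = -31.
Δ = 117·4 − 17² = 179.
α = ((-220)·4 − 17·(-31))/179 = -353/179; β = (117·(-31) − 17·(-220))/179 = 113/179.
Residuals: 245/179, -302/179, -148/179, 205/179; SSR = 1202/179.

SSR = 6.715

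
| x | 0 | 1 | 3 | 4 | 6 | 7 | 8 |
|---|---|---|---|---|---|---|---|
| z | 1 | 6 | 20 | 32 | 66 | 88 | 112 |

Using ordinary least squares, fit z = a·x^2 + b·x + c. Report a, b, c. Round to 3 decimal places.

a = 1.531, b = 1.551, c = 1.733

Compute the Gram sums: Σx^2·x^2 = 8131, Σx^2·x = 1163, Σx^2 = 175, Σx·x = 175, Σx = 29, Σ1 = 7.
For Aᵀz: Σx^2·z = 14554, Σx·z = 2102, Σz = 325.
So AᵀA·[a, b, c]ᵀ = Aᵀz: [[8131, 1163, 175]; [1163, 175, 29]; [175, 29, 7]]·[a, b, c]ᵀ = [14554, 2102, 325]ᵀ.
Solving the 3×3 system (Gaussian elimination) gives a = 8453/5522, b = 8565/5522, c = 435/251.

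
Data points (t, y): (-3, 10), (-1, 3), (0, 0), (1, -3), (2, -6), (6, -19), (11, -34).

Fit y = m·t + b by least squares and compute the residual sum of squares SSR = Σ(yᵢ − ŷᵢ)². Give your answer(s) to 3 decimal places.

SSR = 0.540

With design matrix A, AᵀA = [[172, 16]; [16, 7]] and Aᵀy = [-536, -49]ᵀ.
Determinant 172·7 − 16² = 948.
m = ((-536)·7 − 16·(-49))/948 = -742/237; b = (172·(-49) − 16·(-536))/948 = 37/237.
Residuals: 107/237, -68/237, -37/237, -2/79, 25/237, -88/237, 67/237; SSR = 128/237.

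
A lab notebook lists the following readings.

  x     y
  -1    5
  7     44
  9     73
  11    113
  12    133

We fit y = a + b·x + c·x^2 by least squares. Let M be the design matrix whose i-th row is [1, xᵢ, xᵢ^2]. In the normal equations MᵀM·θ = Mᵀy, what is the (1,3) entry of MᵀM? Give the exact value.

396

Row 1 ↔ basis 1, column 3 ↔ basis x^2, so (MᵀM)_{1,3} = Σᵢ x^2 = (1)·(1) + (1)·(49) + (1)·(81) + (1)·(121) + (1)·(144) = 396.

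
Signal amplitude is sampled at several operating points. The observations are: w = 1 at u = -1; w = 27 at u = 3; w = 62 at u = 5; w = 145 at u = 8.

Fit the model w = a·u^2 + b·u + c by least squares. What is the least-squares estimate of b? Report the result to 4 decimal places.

AᵀA·[a, b, c]ᵀ = Aᵀw reads: 4803·a + 663·b + 99·c = 11074;  663·a + 99·b + 15·c = 1550;  99·a + 15·b + 4·c = 235.
Solving the 3×3 system (Gaussian elimination) gives a = 9887/5154, b = 13151/5154, c = 1463/859.

b = 2.5516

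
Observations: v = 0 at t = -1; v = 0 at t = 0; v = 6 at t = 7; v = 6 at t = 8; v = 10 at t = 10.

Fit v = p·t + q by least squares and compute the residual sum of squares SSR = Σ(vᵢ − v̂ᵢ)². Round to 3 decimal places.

XᵀX·[p, q]ᵀ = Xᵀv reads: 214·p + 24·q = 190;  24·p + 5·q = 22.
det = 214·5 − 24² = 494.
p = (190·5 − 24·22)/494 = 211/247; q = (214·22 − 24·190)/494 = 74/247.
Residuals: 137/247, -74/247, -69/247, -280/247, 22/19; SSR = 766/247.

SSR = 3.101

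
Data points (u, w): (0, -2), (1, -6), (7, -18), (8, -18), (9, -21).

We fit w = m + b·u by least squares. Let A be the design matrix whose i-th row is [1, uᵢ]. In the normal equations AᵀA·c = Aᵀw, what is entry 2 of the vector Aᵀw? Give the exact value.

Entry 2 ↔ basis u, so (Aᵀw)_{2} = Σᵢ (u)·wᵢ = (0)·(-2) + (1)·(-6) + (7)·(-18) + (8)·(-18) + (9)·(-21) = -465.

-465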